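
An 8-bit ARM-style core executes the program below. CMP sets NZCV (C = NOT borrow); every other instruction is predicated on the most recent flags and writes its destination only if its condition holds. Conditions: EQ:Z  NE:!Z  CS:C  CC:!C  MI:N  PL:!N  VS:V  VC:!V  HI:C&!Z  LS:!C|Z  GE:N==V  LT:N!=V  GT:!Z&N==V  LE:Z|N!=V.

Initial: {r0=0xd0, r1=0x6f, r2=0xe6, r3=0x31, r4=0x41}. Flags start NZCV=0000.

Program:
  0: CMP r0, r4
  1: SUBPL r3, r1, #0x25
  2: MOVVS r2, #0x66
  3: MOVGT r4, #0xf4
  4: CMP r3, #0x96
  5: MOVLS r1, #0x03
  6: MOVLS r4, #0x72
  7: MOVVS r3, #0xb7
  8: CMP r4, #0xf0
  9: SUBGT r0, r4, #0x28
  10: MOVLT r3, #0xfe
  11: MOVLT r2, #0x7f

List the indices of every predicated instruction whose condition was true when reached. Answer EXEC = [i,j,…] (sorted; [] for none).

0: ✓ CMP  NZCV=1010
1: · SUBPL
2: · MOVVS
3: · MOVGT
4: ✓ CMP  NZCV=1001
5: ✓ MOVLS  r1←0x03
6: ✓ MOVLS  r4←0x72
7: ✓ MOVVS  r3←0xb7
8: ✓ CMP  NZCV=1001
9: ✓ SUBGT  r0←0x4a
10: · MOVLT
11: · MOVLT

EXEC = [5,6,7,9]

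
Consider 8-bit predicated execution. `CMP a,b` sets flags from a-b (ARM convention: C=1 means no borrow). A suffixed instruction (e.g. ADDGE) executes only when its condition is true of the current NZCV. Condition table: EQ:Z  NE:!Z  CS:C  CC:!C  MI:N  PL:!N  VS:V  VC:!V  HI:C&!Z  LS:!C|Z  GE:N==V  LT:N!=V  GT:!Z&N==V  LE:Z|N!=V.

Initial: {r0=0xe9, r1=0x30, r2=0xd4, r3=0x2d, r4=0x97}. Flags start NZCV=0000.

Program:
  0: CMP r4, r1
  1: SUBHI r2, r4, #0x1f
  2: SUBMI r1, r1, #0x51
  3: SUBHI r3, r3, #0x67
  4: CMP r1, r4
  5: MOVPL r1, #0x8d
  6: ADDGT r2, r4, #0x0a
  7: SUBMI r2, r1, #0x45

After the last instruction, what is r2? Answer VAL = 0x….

0: ✓ CMP  NZCV=0011
1: ✓ SUBHI  r2←0x78
2: · SUBMI
3: ✓ SUBHI  r3←0xc6
4: ✓ CMP  NZCV=1001
5: · MOVPL
6: ✓ ADDGT  r2←0xa1
7: ✓ SUBMI  r2←0xeb

VAL = 0xeb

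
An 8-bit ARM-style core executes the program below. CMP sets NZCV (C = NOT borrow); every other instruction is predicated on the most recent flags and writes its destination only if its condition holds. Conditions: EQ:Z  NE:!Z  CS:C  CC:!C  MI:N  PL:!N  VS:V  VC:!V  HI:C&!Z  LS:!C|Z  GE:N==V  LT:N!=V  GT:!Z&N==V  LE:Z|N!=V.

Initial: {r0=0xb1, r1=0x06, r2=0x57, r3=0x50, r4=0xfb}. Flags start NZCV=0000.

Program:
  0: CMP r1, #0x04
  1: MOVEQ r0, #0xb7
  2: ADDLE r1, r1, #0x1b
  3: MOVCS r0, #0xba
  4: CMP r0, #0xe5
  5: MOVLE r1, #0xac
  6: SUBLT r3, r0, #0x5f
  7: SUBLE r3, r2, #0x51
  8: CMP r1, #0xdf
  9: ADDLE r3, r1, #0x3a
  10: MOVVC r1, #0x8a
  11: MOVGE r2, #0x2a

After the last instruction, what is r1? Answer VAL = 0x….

0: ✓ CMP  NZCV=0010
1: · MOVEQ
2: · ADDLE
3: ✓ MOVCS  r0←0xba
4: ✓ CMP  NZCV=1000
5: ✓ MOVLE  r1←0xac
6: ✓ SUBLT  r3←0x5b
7: ✓ SUBLE  r3←0x06
8: ✓ CMP  NZCV=1000
9: ✓ ADDLE  r3←0xe6
10: ✓ MOVVC  r1←0x8a
11: · MOVGE

VAL = 0x8a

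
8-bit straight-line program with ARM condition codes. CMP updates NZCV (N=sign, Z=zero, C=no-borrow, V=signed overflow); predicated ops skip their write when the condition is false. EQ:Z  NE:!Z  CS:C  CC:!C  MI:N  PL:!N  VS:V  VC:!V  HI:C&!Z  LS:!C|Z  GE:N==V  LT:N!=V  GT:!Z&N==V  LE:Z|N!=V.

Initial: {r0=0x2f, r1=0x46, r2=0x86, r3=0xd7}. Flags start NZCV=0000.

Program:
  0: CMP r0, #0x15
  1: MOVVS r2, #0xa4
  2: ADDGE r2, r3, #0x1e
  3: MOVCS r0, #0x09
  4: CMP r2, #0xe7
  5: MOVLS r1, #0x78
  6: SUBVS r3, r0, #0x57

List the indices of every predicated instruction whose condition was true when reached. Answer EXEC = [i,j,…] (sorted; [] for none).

[0] flags=0010 → (cmp)
[1] flags=0010 VS?F → skip
[2] flags=0010 GE?T → r2=0xf5
[3] flags=0010 CS?T → r0=0x09
[4] flags=0010 → (cmp)
[5] flags=0010 LS?F → skip
[6] flags=0010 VS?F → skip

EXEC = [2,3]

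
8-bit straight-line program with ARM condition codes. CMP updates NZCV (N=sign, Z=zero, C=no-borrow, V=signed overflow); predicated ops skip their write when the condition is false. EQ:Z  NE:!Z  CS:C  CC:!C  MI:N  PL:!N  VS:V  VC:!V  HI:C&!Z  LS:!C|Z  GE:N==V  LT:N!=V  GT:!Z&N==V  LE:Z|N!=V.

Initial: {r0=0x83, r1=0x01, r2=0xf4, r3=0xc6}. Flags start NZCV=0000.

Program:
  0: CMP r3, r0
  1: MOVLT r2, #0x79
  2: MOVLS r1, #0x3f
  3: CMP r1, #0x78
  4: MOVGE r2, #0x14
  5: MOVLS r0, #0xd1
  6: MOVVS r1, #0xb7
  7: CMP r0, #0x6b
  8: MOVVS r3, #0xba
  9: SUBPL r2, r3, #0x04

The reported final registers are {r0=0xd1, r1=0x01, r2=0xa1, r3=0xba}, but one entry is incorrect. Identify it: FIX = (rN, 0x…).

FIX = (r2, 0xb6)

0: ✓ CMP  NZCV=0010
1: · MOVLT
2: · MOVLS
3: ✓ CMP  NZCV=1000
4: · MOVGE
5: ✓ MOVLS  r0←0xd1
6: · MOVVS
7: ✓ CMP  NZCV=0011
8: ✓ MOVVS  r3←0xba
9: ✓ SUBPL  r2←0xb6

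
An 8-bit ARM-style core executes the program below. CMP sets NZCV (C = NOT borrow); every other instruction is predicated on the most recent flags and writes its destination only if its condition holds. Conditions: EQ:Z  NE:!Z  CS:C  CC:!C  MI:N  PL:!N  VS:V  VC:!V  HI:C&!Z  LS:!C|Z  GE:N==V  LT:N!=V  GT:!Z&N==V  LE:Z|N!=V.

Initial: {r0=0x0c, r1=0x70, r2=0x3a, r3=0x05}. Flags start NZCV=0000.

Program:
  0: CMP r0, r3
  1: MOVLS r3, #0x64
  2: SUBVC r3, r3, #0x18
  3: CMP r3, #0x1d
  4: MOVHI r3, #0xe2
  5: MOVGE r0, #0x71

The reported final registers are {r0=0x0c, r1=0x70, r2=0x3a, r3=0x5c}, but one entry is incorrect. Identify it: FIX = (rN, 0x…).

[0] flags=0010 → (cmp)
[1] flags=0010 LS?F → skip
[2] flags=0010 VC?T → r3=0xed
[3] flags=1010 → (cmp)
[4] flags=1010 HI?T → r3=0xe2
[5] flags=1010 GE?F → skip

FIX = (r3, 0xe2)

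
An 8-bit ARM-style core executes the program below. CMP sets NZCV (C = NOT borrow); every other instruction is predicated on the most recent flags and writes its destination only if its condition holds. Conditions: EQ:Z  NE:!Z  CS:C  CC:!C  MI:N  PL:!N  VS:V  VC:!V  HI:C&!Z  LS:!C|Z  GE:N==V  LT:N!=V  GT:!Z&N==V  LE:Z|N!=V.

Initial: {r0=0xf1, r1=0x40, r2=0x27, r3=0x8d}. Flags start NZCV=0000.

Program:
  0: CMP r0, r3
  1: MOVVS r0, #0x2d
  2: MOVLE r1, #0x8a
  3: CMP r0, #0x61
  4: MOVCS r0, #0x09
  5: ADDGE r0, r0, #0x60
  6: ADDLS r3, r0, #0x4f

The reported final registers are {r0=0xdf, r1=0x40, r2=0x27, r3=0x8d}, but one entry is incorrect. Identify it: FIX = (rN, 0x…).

FIX = (r0, 0x09)

0: ✓ CMP  NZCV=0010
1: · MOVVS
2: · MOVLE
3: ✓ CMP  NZCV=1010
4: ✓ MOVCS  r0←0x09
5: · ADDGE
6: · ADDLS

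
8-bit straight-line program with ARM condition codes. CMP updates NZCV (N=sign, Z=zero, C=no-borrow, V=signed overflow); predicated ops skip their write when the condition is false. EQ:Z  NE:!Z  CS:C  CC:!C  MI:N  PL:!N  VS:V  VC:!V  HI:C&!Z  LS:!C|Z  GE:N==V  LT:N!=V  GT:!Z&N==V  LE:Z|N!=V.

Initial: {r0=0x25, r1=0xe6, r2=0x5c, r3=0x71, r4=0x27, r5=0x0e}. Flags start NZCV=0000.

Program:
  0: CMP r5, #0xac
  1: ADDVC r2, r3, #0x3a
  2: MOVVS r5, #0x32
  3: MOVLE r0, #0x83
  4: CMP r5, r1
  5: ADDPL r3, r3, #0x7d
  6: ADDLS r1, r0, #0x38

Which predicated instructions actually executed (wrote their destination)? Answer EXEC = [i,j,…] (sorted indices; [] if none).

[0] flags=0000 → (cmp)
[1] flags=0000 VC?T → r2=0xab
[2] flags=0000 VS?F → skip
[3] flags=0000 LE?F → skip
[4] flags=0000 → (cmp)
[5] flags=0000 PL?T → r3=0xee
[6] flags=0000 LS?T → r1=0x5d

EXEC = [1,5,6]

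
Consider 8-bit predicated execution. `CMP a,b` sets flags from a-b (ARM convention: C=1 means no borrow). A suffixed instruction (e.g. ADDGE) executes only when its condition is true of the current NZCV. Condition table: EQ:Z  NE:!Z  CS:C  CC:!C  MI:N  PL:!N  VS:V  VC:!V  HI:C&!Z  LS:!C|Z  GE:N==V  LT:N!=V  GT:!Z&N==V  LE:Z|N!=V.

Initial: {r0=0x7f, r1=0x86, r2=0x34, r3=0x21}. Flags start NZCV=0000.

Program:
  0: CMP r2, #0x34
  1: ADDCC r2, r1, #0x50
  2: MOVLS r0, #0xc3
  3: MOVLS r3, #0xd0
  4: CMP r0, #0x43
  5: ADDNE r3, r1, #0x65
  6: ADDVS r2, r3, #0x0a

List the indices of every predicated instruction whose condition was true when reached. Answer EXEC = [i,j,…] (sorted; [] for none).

0: ✓ CMP  NZCV=0110
1: · ADDCC
2: ✓ MOVLS  r0←0xc3
3: ✓ MOVLS  r3←0xd0
4: ✓ CMP  NZCV=1010
5: ✓ ADDNE  r3←0xeb
6: · ADDVS

EXEC = [2,3,5]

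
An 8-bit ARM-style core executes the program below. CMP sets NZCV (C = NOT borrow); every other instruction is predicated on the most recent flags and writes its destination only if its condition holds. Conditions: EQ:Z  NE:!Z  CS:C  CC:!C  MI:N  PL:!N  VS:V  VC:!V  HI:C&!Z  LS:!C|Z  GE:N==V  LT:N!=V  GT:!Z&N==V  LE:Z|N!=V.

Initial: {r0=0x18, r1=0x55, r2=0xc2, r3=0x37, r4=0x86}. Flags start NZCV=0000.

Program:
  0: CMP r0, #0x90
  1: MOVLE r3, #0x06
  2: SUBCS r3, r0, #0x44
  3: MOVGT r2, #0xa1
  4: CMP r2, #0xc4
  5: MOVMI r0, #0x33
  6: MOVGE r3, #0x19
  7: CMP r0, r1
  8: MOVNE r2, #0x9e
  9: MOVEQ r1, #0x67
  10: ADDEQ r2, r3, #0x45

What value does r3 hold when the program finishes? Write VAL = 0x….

[0] flags=1001 → (cmp)
[1] flags=1001 LE?F → skip
[2] flags=1001 CS?F → skip
[3] flags=1001 GT?T → r2=0xa1
[4] flags=1000 → (cmp)
[5] flags=1000 MI?T → r0=0x33
[6] flags=1000 GE?F → skip
[7] flags=1000 → (cmp)
[8] flags=1000 NE?T → r2=0x9e
[9] flags=1000 EQ?F → skip
[10] flags=1000 EQ?F → skip

VAL = 0x37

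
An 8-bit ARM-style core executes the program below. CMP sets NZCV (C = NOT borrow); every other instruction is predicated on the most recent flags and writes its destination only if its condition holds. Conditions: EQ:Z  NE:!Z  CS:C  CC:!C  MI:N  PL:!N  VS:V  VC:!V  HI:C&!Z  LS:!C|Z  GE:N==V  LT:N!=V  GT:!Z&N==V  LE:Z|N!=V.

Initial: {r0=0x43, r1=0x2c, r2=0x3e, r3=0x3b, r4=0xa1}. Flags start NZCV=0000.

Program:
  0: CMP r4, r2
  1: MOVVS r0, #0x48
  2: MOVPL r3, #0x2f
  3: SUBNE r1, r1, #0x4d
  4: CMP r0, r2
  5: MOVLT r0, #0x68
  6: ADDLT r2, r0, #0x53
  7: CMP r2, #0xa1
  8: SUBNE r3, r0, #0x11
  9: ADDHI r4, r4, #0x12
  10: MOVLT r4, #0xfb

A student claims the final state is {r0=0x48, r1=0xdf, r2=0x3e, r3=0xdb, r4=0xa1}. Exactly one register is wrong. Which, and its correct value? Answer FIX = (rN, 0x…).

[0] flags=0011 → (cmp)
[1] flags=0011 VS?T → r0=0x48
[2] flags=0011 PL?T → r3=0x2f
[3] flags=0011 NE?T → r1=0xdf
[4] flags=0010 → (cmp)
[5] flags=0010 LT?F → skip
[6] flags=0010 LT?F → skip
[7] flags=1001 → (cmp)
[8] flags=1001 NE?T → r3=0x37
[9] flags=1001 HI?F → skip
[10] flags=1001 LT?F → skip

FIX = (r3, 0x37)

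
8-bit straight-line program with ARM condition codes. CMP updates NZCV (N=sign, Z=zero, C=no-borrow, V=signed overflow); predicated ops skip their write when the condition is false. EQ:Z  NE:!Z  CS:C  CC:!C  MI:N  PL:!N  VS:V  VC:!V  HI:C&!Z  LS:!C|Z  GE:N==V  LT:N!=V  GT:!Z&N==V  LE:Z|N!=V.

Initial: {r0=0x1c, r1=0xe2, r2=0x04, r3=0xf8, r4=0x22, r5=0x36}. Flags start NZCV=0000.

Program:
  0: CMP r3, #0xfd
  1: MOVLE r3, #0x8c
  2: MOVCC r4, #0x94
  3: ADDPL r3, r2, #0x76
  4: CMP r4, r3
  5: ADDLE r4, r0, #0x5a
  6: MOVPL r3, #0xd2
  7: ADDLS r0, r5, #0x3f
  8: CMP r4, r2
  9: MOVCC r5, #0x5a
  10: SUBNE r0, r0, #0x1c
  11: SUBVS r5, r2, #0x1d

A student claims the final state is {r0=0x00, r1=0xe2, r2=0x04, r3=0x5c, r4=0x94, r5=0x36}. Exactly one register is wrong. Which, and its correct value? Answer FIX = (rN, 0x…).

0: ✓ CMP  NZCV=1000
1: ✓ MOVLE  r3←0x8c
2: ✓ MOVCC  r4←0x94
3: · ADDPL
4: ✓ CMP  NZCV=0010
5: · ADDLE
6: ✓ MOVPL  r3←0xd2
7: · ADDLS
8: ✓ CMP  NZCV=1010
9: · MOVCC
10: ✓ SUBNE  r0←0x00
11: · SUBVS

FIX = (r3, 0xd2)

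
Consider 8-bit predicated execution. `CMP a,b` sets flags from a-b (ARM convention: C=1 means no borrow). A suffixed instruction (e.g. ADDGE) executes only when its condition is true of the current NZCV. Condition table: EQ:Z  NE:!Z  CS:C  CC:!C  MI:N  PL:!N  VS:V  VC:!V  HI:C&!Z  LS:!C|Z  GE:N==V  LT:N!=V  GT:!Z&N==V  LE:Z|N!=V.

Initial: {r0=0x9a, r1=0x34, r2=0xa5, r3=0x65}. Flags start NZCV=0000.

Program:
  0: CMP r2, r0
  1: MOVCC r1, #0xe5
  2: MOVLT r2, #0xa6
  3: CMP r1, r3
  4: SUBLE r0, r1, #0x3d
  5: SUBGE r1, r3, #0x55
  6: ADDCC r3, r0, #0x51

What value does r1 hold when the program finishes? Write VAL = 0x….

0: ✓ CMP  NZCV=0010
1: · MOVCC
2: · MOVLT
3: ✓ CMP  NZCV=1000
4: ✓ SUBLE  r0←0xf7
5: · SUBGE
6: ✓ ADDCC  r3←0x48

VAL = 0x34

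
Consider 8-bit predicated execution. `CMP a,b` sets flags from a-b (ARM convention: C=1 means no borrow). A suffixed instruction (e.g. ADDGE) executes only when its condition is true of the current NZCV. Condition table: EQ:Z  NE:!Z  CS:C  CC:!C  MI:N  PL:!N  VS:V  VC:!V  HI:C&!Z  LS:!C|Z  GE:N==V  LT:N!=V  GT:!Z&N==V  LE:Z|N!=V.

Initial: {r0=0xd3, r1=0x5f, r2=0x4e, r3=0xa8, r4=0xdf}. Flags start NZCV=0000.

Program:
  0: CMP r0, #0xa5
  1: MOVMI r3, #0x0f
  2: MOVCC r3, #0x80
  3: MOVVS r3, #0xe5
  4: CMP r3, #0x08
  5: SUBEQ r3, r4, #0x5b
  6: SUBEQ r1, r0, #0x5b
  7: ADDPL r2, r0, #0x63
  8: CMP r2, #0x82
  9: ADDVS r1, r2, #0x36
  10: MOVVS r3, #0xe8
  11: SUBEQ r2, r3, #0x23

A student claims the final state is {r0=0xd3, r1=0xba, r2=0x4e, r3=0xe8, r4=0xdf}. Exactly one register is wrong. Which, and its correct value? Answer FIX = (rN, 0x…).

0: ✓ CMP  NZCV=0010
1: · MOVMI
2: · MOVCC
3: · MOVVS
4: ✓ CMP  NZCV=1010
5: · SUBEQ
6: · SUBEQ
7: · ADDPL
8: ✓ CMP  NZCV=1001
9: ✓ ADDVS  r1←0x84
10: ✓ MOVVS  r3←0xe8
11: · SUBEQ

FIX = (r1, 0x84)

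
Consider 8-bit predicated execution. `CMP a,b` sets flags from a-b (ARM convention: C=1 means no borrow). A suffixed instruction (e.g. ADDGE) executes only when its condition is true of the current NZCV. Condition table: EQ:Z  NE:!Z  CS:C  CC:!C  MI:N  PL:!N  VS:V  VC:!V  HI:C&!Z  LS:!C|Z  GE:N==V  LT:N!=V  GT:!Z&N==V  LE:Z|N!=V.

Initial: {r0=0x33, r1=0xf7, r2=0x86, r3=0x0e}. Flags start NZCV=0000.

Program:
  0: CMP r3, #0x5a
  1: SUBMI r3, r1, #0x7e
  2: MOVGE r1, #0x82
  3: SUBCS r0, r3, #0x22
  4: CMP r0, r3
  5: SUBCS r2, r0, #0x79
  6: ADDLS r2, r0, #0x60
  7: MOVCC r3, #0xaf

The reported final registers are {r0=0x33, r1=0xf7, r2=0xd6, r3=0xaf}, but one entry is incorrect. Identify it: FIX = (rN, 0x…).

FIX = (r2, 0x93)

[0] flags=1000 → (cmp)
[1] flags=1000 MI?T → r3=0x79
[2] flags=1000 GE?F → skip
[3] flags=1000 CS?F → skip
[4] flags=1000 → (cmp)
[5] flags=1000 CS?F → skip
[6] flags=1000 LS?T → r2=0x93
[7] flags=1000 CC?T → r3=0xaf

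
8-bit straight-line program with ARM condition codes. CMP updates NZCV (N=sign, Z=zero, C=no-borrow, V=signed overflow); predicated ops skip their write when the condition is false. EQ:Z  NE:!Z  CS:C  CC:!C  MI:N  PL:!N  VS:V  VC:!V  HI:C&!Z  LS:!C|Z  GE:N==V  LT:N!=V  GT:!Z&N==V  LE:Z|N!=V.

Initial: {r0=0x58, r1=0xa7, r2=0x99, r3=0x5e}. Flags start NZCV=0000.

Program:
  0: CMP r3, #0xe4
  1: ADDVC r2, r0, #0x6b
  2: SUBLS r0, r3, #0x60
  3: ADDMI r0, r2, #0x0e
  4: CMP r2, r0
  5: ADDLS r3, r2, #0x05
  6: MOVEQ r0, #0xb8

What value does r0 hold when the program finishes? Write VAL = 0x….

[0] flags=0000 → (cmp)
[1] flags=0000 VC?T → r2=0xc3
[2] flags=0000 LS?T → r0=0xfe
[3] flags=0000 MI?F → skip
[4] flags=1000 → (cmp)
[5] flags=1000 LS?T → r3=0xc8
[6] flags=1000 EQ?F → skip

VAL = 0xfe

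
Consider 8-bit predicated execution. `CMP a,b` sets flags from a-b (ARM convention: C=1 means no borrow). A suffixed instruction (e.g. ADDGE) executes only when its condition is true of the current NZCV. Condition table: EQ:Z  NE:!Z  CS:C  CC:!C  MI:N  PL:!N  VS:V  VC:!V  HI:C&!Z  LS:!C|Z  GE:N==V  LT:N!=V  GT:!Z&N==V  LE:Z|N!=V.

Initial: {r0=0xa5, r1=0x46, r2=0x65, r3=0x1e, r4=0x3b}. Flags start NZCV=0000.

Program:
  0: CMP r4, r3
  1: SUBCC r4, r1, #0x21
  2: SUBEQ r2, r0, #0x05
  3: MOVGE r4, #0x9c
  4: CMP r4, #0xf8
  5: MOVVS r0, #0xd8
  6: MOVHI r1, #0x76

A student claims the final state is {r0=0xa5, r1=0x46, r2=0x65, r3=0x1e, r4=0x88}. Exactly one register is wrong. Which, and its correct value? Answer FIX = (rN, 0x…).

[0] flags=0010 → (cmp)
[1] flags=0010 CC?F → skip
[2] flags=0010 EQ?F → skip
[3] flags=0010 GE?T → r4=0x9c
[4] flags=1000 → (cmp)
[5] flags=1000 VS?F → skip
[6] flags=1000 HI?F → skip

FIX = (r4, 0x9c)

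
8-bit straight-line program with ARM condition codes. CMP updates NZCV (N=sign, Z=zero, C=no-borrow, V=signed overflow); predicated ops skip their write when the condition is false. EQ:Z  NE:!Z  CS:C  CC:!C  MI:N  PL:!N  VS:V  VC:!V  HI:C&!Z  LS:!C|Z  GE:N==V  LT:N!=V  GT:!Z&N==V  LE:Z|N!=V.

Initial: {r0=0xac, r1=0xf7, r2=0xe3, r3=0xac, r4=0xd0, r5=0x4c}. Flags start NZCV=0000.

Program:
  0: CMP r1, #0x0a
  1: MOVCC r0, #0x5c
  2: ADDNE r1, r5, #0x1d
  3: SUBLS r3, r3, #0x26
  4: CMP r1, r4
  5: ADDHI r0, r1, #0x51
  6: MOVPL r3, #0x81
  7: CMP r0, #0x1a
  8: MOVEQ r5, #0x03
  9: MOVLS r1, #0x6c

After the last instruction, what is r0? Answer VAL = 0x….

VAL = 0xac

[0] flags=1010 → (cmp)
[1] flags=1010 CC?F → skip
[2] flags=1010 NE?T → r1=0x69
[3] flags=1010 LS?F → skip
[4] flags=1001 → (cmp)
[5] flags=1001 HI?F → skip
[6] flags=1001 PL?F → skip
[7] flags=1010 → (cmp)
[8] flags=1010 EQ?F → skip
[9] flags=1010 LS?F → skip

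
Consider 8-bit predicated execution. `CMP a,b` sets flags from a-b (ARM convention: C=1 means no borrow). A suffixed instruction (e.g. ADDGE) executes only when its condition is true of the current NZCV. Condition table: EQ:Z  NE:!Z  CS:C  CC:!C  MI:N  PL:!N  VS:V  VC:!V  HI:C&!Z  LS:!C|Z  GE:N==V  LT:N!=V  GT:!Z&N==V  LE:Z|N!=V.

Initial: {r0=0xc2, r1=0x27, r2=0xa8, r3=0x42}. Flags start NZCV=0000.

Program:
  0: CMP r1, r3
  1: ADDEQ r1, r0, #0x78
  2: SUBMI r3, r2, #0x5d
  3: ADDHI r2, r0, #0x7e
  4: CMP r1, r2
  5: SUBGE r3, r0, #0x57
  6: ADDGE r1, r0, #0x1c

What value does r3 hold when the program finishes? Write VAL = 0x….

VAL = 0x6b

[0] flags=1000 → (cmp)
[1] flags=1000 EQ?F → skip
[2] flags=1000 MI?T → r3=0x4b
[3] flags=1000 HI?F → skip
[4] flags=0000 → (cmp)
[5] flags=0000 GE?T → r3=0x6b
[6] flags=0000 GE?T → r1=0xde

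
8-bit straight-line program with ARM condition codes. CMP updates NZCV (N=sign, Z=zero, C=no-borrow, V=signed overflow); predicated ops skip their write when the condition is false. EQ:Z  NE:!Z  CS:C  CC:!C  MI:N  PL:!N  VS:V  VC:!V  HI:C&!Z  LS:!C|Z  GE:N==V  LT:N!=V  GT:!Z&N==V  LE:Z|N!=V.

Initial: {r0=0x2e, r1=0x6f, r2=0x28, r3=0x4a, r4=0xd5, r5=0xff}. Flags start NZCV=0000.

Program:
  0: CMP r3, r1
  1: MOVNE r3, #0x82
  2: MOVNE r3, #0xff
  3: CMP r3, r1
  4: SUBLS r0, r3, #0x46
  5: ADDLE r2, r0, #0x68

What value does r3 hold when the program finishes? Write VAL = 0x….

0: ✓ CMP  NZCV=1000
1: ✓ MOVNE  r3←0x82
2: ✓ MOVNE  r3←0xff
3: ✓ CMP  NZCV=1010
4: · SUBLS
5: ✓ ADDLE  r2←0x96

VAL = 0xff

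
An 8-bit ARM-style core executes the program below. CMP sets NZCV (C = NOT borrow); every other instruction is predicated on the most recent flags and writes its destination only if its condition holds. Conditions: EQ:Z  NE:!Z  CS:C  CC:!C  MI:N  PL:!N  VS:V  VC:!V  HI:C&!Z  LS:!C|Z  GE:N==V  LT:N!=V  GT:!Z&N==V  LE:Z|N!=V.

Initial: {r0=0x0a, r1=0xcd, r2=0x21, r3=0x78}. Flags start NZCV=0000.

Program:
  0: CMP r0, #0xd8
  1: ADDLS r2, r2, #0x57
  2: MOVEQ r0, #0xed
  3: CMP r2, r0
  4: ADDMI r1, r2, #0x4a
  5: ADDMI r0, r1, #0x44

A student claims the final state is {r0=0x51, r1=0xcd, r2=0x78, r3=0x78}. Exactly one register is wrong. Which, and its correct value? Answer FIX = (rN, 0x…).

FIX = (r0, 0x0a)

[0] flags=0000 → (cmp)
[1] flags=0000 LS?T → r2=0x78
[2] flags=0000 EQ?F → skip
[3] flags=0010 → (cmp)
[4] flags=0010 MI?F → skip
[5] flags=0010 MI?F → skip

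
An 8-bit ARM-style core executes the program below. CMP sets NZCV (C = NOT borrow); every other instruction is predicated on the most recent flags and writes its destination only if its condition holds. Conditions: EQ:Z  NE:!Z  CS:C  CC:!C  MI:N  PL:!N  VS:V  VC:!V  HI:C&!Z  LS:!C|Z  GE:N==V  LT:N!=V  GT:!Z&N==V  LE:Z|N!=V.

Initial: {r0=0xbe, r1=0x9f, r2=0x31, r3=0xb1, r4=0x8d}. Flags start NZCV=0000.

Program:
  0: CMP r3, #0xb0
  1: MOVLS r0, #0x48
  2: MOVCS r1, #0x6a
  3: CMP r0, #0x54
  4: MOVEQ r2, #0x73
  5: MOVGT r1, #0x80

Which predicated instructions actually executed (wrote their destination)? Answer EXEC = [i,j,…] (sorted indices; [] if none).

EXEC = [2]

0: ✓ CMP  NZCV=0010
1: · MOVLS
2: ✓ MOVCS  r1←0x6a
3: ✓ CMP  NZCV=0011
4: · MOVEQ
5: · MOVGT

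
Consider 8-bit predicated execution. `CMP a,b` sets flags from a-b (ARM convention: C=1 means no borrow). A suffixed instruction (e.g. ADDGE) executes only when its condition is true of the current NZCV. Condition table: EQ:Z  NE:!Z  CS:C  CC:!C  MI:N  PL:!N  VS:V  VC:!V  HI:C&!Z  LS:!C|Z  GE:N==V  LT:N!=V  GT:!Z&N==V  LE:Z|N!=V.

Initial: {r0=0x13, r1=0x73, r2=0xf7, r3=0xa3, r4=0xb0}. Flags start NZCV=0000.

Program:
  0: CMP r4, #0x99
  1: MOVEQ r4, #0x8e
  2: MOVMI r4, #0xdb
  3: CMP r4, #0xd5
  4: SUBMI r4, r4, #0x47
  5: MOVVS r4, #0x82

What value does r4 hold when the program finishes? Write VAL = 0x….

VAL = 0x69

[0] flags=0010 → (cmp)
[1] flags=0010 EQ?F → skip
[2] flags=0010 MI?F → skip
[3] flags=1000 → (cmp)
[4] flags=1000 MI?T → r4=0x69
[5] flags=1000 VS?F → skip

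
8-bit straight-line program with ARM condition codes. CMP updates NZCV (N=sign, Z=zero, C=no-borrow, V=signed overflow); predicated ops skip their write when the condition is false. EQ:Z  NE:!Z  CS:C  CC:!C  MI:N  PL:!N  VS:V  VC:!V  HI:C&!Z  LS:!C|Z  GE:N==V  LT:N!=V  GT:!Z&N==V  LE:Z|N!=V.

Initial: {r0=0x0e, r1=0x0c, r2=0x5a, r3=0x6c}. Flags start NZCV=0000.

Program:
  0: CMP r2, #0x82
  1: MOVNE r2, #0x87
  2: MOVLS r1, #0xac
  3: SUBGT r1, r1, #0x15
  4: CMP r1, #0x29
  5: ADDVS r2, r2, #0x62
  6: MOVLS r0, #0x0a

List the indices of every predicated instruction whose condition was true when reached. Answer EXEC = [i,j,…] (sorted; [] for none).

[0] flags=1001 → (cmp)
[1] flags=1001 NE?T → r2=0x87
[2] flags=1001 LS?T → r1=0xac
[3] flags=1001 GT?T → r1=0x97
[4] flags=0011 → (cmp)
[5] flags=0011 VS?T → r2=0xe9
[6] flags=0011 LS?F → skip

EXEC = [1,2,3,5]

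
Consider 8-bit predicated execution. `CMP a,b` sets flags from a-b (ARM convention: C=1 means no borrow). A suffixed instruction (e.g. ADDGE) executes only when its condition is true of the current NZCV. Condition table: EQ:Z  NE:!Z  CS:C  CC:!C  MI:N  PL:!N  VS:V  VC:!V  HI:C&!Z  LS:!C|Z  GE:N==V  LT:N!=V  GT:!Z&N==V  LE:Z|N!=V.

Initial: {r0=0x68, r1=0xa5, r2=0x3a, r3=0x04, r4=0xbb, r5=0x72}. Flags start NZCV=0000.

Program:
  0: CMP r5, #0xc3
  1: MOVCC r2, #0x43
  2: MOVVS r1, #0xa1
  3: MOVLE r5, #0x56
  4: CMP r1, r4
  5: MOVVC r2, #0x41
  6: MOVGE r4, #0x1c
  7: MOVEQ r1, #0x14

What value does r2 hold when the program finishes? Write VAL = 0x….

0: ✓ CMP  NZCV=1001
1: ✓ MOVCC  r2←0x43
2: ✓ MOVVS  r1←0xa1
3: · MOVLE
4: ✓ CMP  NZCV=1000
5: ✓ MOVVC  r2←0x41
6: · MOVGE
7: · MOVEQ

VAL = 0x41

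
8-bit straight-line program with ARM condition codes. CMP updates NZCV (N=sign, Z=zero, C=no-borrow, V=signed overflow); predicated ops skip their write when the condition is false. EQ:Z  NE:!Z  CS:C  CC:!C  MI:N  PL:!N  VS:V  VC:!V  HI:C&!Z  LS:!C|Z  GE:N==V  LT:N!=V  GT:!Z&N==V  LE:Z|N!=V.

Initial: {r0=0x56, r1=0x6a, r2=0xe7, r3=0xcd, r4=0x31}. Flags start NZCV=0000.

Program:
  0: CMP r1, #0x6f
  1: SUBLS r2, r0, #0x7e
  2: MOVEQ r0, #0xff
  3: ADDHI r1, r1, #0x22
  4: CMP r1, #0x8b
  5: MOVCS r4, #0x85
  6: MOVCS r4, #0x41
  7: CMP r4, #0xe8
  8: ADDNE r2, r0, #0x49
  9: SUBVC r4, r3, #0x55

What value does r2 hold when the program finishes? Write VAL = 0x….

[0] flags=1000 → (cmp)
[1] flags=1000 LS?T → r2=0xd8
[2] flags=1000 EQ?F → skip
[3] flags=1000 HI?F → skip
[4] flags=1001 → (cmp)
[5] flags=1001 CS?F → skip
[6] flags=1001 CS?F → skip
[7] flags=0000 → (cmp)
[8] flags=0000 NE?T → r2=0x9f
[9] flags=0000 VC?T → r4=0x78

VAL = 0x9f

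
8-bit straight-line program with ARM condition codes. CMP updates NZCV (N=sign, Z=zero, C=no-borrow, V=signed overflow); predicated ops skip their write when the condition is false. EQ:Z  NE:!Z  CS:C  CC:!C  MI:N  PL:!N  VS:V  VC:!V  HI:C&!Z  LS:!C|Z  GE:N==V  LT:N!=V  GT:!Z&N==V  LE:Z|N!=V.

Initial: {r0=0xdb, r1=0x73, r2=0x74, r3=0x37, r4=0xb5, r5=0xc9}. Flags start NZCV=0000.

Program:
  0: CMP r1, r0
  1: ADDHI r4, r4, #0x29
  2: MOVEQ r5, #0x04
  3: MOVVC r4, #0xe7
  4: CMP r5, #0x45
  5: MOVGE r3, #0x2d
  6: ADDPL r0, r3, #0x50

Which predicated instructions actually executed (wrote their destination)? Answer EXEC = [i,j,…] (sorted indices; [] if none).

EXEC = []

0: ✓ CMP  NZCV=1001
1: · ADDHI
2: · MOVEQ
3: · MOVVC
4: ✓ CMP  NZCV=1010
5: · MOVGE
6: · ADDPL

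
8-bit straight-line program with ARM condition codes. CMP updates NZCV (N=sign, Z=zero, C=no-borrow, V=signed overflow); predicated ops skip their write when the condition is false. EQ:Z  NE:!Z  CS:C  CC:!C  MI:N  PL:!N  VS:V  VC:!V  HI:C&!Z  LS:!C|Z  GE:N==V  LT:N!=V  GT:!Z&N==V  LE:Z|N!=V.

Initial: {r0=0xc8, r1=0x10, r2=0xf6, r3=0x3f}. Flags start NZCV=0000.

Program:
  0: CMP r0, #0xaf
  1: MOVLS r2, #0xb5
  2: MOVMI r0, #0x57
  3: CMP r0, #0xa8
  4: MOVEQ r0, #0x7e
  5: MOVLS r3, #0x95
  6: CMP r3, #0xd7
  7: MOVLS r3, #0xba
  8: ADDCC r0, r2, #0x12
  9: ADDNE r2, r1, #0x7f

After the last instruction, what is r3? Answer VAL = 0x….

0: ✓ CMP  NZCV=0010
1: · MOVLS
2: · MOVMI
3: ✓ CMP  NZCV=0010
4: · MOVEQ
5: · MOVLS
6: ✓ CMP  NZCV=0000
7: ✓ MOVLS  r3←0xba
8: ✓ ADDCC  r0←0x08
9: ✓ ADDNE  r2←0x8f

VAL = 0xba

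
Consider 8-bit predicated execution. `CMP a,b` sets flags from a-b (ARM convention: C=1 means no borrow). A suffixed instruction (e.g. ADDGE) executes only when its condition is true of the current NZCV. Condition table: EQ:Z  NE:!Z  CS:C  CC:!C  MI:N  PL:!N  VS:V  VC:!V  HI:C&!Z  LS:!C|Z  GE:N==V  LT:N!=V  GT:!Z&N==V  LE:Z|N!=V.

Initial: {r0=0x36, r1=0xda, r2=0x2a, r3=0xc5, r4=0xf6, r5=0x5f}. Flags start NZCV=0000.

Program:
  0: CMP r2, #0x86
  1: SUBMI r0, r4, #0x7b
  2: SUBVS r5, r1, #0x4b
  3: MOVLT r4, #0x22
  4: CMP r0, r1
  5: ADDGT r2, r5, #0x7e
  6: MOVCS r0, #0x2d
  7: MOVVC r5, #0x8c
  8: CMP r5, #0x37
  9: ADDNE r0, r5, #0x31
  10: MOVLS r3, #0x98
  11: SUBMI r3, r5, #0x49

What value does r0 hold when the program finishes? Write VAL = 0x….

[0] flags=1001 → (cmp)
[1] flags=1001 MI?T → r0=0x7b
[2] flags=1001 VS?T → r5=0x8f
[3] flags=1001 LT?F → skip
[4] flags=1001 → (cmp)
[5] flags=1001 GT?T → r2=0x0d
[6] flags=1001 CS?F → skip
[7] flags=1001 VC?F → skip
[8] flags=0011 → (cmp)
[9] flags=0011 NE?T → r0=0xc0
[10] flags=0011 LS?F → skip
[11] flags=0011 MI?F → skip

VAL = 0xc0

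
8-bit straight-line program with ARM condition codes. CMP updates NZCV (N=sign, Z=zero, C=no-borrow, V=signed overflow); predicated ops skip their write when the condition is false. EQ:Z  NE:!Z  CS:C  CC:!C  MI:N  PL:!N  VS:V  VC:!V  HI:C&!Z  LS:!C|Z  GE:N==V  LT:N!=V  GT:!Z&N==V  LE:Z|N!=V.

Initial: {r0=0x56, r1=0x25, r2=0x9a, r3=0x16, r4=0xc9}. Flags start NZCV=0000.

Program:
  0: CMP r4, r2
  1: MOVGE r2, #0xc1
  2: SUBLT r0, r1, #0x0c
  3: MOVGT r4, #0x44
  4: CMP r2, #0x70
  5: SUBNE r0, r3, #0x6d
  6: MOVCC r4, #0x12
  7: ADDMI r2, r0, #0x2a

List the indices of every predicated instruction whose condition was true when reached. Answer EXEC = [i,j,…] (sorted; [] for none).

0: ✓ CMP  NZCV=0010
1: ✓ MOVGE  r2←0xc1
2: · SUBLT
3: ✓ MOVGT  r4←0x44
4: ✓ CMP  NZCV=0011
5: ✓ SUBNE  r0←0xa9
6: · MOVCC
7: · ADDMI

EXEC = [1,3,5]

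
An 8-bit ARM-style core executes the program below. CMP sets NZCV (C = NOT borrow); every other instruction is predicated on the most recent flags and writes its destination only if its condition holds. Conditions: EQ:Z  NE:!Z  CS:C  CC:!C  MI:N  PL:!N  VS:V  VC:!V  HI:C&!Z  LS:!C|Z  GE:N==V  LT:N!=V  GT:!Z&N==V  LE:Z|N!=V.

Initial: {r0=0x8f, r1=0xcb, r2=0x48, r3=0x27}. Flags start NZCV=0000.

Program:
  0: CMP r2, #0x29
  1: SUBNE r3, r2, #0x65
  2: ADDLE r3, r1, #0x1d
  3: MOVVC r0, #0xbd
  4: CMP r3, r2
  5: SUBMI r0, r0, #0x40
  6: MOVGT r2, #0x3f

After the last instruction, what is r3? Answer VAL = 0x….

VAL = 0xe3

[0] flags=0010 → (cmp)
[1] flags=0010 NE?T → r3=0xe3
[2] flags=0010 LE?F → skip
[3] flags=0010 VC?T → r0=0xbd
[4] flags=1010 → (cmp)
[5] flags=1010 MI?T → r0=0x7d
[6] flags=1010 GT?F → skip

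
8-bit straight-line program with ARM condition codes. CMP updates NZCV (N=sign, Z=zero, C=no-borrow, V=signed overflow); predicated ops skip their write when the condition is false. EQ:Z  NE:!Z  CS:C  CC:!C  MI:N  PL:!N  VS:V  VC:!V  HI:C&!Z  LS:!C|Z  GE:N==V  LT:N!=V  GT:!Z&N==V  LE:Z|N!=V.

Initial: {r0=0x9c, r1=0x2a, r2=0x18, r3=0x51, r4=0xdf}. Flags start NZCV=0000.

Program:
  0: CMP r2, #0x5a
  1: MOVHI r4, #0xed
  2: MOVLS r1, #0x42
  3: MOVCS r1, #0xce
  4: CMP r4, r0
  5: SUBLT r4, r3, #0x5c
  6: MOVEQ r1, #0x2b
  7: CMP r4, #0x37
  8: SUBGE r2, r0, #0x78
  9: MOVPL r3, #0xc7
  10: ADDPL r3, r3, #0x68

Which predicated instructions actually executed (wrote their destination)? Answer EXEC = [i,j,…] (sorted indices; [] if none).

EXEC = [2]

[0] flags=1000 → (cmp)
[1] flags=1000 HI?F → skip
[2] flags=1000 LS?T → r1=0x42
[3] flags=1000 CS?F → skip
[4] flags=0010 → (cmp)
[5] flags=0010 LT?F → skip
[6] flags=0010 EQ?F → skip
[7] flags=1010 → (cmp)
[8] flags=1010 GE?F → skip
[9] flags=1010 PL?F → skip
[10] flags=1010 PL?F → skip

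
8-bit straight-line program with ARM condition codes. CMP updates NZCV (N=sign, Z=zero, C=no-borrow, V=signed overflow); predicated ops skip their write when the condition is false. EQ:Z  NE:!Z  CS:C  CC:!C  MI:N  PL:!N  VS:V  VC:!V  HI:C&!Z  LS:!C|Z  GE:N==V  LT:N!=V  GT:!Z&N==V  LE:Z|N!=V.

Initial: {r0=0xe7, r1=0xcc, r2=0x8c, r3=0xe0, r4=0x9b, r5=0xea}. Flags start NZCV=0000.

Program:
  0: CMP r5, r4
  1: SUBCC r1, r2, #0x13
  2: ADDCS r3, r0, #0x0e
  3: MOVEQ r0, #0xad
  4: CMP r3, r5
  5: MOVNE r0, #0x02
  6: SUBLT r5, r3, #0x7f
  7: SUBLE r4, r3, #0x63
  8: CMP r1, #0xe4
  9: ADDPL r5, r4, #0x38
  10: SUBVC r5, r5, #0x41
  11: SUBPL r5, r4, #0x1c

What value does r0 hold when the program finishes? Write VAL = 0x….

[0] flags=0010 → (cmp)
[1] flags=0010 CC?F → skip
[2] flags=0010 CS?T → r3=0xf5
[3] flags=0010 EQ?F → skip
[4] flags=0010 → (cmp)
[5] flags=0010 NE?T → r0=0x02
[6] flags=0010 LT?F → skip
[7] flags=0010 LE?F → skip
[8] flags=1000 → (cmp)
[9] flags=1000 PL?F → skip
[10] flags=1000 VC?T → r5=0xa9
[11] flags=1000 PL?F → skip

VAL = 0x02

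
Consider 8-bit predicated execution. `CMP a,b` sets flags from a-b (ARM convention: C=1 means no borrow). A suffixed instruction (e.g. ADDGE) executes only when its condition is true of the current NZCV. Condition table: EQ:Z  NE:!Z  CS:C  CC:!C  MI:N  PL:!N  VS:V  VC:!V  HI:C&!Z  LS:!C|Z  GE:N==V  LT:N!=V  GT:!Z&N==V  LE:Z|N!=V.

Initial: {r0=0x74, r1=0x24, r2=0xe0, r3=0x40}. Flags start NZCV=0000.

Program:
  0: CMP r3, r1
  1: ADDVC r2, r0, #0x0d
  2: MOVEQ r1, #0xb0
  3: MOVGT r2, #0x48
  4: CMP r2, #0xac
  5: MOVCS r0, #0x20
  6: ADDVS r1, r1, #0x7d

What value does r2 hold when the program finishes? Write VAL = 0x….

VAL = 0x48

[0] flags=0010 → (cmp)
[1] flags=0010 VC?T → r2=0x81
[2] flags=0010 EQ?F → skip
[3] flags=0010 GT?T → r2=0x48
[4] flags=1001 → (cmp)
[5] flags=1001 CS?F → skip
[6] flags=1001 VS?T → r1=0xa1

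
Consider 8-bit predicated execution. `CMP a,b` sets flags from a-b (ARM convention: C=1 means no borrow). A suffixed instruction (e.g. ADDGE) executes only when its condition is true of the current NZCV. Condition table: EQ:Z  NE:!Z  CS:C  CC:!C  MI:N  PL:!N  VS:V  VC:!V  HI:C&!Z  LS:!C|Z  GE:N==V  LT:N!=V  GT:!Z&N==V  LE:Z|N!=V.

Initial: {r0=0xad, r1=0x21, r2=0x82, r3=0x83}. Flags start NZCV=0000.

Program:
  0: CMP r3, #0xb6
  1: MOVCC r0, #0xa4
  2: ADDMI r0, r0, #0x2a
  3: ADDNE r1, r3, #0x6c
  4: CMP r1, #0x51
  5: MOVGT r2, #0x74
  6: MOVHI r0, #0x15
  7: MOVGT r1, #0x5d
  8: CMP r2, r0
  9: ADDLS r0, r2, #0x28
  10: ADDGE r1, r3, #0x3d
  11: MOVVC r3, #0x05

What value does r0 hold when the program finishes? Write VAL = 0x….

VAL = 0x15

0: ✓ CMP  NZCV=1000
1: ✓ MOVCC  r0←0xa4
2: ✓ ADDMI  r0←0xce
3: ✓ ADDNE  r1←0xef
4: ✓ CMP  NZCV=1010
5: · MOVGT
6: ✓ MOVHI  r0←0x15
7: · MOVGT
8: ✓ CMP  NZCV=0011
9: · ADDLS
10: · ADDGE
11: · MOVVC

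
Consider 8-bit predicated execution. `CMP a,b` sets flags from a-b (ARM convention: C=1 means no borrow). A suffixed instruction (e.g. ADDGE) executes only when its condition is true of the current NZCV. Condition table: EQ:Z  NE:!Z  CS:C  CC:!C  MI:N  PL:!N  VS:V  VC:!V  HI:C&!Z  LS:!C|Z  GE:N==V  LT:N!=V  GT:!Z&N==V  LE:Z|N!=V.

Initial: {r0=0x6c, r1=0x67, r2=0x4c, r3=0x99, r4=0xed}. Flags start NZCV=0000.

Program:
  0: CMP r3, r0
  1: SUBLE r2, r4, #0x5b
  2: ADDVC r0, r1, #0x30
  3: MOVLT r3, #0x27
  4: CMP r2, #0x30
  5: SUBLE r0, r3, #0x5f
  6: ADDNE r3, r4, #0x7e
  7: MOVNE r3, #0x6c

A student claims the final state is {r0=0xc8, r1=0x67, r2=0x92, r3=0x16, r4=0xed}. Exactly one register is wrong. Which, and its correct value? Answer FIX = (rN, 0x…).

[0] flags=0011 → (cmp)
[1] flags=0011 LE?T → r2=0x92
[2] flags=0011 VC?F → skip
[3] flags=0011 LT?T → r3=0x27
[4] flags=0011 → (cmp)
[5] flags=0011 LE?T → r0=0xc8
[6] flags=0011 NE?T → r3=0x6b
[7] flags=0011 NE?T → r3=0x6c

FIX = (r3, 0x6c)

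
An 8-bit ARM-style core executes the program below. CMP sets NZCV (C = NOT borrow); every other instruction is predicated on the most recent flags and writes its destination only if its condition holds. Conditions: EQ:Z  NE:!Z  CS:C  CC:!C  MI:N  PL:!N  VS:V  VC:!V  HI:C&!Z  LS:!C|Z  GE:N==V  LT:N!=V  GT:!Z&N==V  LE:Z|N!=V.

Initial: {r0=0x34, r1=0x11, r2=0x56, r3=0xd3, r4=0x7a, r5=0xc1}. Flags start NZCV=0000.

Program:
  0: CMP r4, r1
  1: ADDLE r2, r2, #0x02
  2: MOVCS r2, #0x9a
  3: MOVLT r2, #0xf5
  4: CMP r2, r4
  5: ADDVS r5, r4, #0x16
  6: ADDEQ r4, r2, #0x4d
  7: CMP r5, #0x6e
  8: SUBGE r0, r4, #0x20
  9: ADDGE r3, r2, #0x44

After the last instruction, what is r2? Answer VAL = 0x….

0: ✓ CMP  NZCV=0010
1: · ADDLE
2: ✓ MOVCS  r2←0x9a
3: · MOVLT
4: ✓ CMP  NZCV=0011
5: ✓ ADDVS  r5←0x90
6: · ADDEQ
7: ✓ CMP  NZCV=0011
8: · SUBGE
9: · ADDGE

VAL = 0x9a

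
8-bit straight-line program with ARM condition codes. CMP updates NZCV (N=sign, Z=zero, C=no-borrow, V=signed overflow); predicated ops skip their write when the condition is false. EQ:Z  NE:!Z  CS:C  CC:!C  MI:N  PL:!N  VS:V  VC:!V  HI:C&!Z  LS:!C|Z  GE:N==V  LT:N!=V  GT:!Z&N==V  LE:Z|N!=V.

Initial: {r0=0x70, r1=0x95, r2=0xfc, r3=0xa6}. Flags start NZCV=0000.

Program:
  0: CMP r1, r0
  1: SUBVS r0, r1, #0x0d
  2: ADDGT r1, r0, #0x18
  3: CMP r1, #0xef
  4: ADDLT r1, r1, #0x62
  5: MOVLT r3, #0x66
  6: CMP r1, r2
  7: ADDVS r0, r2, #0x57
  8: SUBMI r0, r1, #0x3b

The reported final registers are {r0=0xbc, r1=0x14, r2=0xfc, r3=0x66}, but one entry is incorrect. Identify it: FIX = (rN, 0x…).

0: ✓ CMP  NZCV=0011
1: ✓ SUBVS  r0←0x88
2: · ADDGT
3: ✓ CMP  NZCV=1000
4: ✓ ADDLT  r1←0xf7
5: ✓ MOVLT  r3←0x66
6: ✓ CMP  NZCV=1000
7: · ADDVS
8: ✓ SUBMI  r0←0xbc

FIX = (r1, 0xf7)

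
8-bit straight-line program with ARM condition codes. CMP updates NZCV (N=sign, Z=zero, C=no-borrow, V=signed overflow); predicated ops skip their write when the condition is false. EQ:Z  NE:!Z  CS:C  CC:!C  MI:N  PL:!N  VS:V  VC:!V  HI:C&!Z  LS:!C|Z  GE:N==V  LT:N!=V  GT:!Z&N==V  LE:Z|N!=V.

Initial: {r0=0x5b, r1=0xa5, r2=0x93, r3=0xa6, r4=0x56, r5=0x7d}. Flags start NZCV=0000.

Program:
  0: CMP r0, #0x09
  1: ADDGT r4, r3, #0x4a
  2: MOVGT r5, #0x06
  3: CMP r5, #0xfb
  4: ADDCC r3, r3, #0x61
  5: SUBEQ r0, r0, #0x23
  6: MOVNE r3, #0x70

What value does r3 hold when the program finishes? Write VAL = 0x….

VAL = 0x70

0: ✓ CMP  NZCV=0010
1: ✓ ADDGT  r4←0xf0
2: ✓ MOVGT  r5←0x06
3: ✓ CMP  NZCV=0000
4: ✓ ADDCC  r3←0x07
5: · SUBEQ
6: ✓ MOVNE  r3←0x70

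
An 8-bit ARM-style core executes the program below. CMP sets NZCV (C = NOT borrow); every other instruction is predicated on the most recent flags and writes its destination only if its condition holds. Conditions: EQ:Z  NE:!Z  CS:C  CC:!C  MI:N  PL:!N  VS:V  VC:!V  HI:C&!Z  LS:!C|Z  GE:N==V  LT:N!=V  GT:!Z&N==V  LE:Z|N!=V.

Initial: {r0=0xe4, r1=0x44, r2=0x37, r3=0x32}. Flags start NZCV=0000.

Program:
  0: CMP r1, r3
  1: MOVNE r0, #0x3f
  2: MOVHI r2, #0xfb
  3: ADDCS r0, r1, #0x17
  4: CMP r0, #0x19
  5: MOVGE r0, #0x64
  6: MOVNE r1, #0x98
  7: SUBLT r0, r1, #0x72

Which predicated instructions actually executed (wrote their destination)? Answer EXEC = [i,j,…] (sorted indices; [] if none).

[0] flags=0010 → (cmp)
[1] flags=0010 NE?T → r0=0x3f
[2] flags=0010 HI?T → r2=0xfb
[3] flags=0010 CS?T → r0=0x5b
[4] flags=0010 → (cmp)
[5] flags=0010 GE?T → r0=0x64
[6] flags=0010 NE?T → r1=0x98
[7] flags=0010 LT?F → skip

EXEC = [1,2,3,5,6]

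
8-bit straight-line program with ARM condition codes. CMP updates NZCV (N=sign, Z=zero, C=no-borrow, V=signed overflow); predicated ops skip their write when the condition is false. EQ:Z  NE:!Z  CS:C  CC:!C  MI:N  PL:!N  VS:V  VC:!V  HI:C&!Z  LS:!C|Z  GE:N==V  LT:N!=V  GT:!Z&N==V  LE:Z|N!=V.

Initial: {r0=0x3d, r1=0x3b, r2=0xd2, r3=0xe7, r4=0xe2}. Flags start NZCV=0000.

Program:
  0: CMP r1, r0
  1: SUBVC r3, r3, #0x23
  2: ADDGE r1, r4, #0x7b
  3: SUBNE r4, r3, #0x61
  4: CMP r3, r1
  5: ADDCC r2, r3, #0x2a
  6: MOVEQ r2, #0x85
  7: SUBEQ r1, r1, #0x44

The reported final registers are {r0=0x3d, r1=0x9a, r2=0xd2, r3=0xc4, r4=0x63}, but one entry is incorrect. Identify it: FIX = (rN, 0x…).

[0] flags=1000 → (cmp)
[1] flags=1000 VC?T → r3=0xc4
[2] flags=1000 GE?F → skip
[3] flags=1000 NE?T → r4=0x63
[4] flags=1010 → (cmp)
[5] flags=1010 CC?F → skip
[6] flags=1010 EQ?F → skip
[7] flags=1010 EQ?F → skip

FIX = (r1, 0x3b)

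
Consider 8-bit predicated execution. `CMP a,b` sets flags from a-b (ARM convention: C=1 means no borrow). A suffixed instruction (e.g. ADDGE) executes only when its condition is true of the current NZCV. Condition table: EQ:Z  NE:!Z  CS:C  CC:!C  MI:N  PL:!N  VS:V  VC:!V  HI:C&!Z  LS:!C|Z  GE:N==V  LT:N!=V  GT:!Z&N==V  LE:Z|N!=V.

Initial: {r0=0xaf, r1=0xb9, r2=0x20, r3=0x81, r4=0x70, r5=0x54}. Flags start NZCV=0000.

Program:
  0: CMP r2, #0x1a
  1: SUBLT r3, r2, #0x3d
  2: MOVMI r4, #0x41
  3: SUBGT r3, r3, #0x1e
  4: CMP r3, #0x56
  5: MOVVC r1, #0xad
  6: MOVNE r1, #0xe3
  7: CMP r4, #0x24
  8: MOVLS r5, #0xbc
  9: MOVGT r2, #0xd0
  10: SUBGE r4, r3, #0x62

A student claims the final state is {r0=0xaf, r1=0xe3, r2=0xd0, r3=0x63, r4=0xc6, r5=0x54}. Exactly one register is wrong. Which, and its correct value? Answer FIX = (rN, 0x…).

FIX = (r4, 0x01)

[0] flags=0010 → (cmp)
[1] flags=0010 LT?F → skip
[2] flags=0010 MI?F → skip
[3] flags=0010 GT?T → r3=0x63
[4] flags=0010 → (cmp)
[5] flags=0010 VC?T → r1=0xad
[6] flags=0010 NE?T → r1=0xe3
[7] flags=0010 → (cmp)
[8] flags=0010 LS?F → skip
[9] flags=0010 GT?T → r2=0xd0
[10] flags=0010 GE?T → r4=0x01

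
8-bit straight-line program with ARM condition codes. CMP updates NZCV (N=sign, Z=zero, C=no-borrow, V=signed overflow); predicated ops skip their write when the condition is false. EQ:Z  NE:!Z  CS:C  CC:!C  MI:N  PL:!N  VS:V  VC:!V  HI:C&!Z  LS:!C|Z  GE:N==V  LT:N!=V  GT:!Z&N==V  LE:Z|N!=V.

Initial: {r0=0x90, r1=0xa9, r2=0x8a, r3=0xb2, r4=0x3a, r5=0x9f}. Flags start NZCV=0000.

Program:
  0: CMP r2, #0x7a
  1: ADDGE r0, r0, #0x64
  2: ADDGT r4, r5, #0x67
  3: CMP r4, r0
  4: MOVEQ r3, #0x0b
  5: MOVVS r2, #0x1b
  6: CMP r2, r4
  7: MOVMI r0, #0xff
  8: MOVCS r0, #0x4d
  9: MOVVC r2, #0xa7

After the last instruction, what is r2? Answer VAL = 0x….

VAL = 0xa7

0: ✓ CMP  NZCV=0011
1: · ADDGE
2: · ADDGT
3: ✓ CMP  NZCV=1001
4: · MOVEQ
5: ✓ MOVVS  r2←0x1b
6: ✓ CMP  NZCV=1000
7: ✓ MOVMI  r0←0xff
8: · MOVCS
9: ✓ MOVVC  r2←0xa7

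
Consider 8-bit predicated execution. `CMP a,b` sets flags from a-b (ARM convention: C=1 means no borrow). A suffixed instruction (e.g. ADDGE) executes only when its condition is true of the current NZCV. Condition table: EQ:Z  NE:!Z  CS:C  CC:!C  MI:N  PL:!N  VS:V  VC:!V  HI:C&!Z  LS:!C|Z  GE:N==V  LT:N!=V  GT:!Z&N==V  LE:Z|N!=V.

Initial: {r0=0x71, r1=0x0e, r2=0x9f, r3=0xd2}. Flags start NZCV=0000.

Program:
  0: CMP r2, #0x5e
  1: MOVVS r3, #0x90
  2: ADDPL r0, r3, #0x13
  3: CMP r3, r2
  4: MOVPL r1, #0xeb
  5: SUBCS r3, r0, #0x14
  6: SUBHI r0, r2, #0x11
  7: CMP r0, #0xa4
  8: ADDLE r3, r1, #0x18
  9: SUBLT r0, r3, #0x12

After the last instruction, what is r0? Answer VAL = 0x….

VAL = 0x14

[0] flags=0011 → (cmp)
[1] flags=0011 VS?T → r3=0x90
[2] flags=0011 PL?T → r0=0xa3
[3] flags=1000 → (cmp)
[4] flags=1000 PL?F → skip
[5] flags=1000 CS?F → skip
[6] flags=1000 HI?F → skip
[7] flags=1000 → (cmp)
[8] flags=1000 LE?T → r3=0x26
[9] flags=1000 LT?T → r0=0x14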